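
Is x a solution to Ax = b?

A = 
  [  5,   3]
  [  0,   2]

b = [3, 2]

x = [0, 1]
Yes

Ax = [3, 2] = b ✓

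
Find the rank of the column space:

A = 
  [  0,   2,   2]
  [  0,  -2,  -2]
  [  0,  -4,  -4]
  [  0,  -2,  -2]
dim(Col(A)) = 1

Row reduce:
R2 → R2 + (1)·R1
R3 → R3 + (2)·R1
R4 → R4 + (1)·R1
REF = 
  [  0,   2,   2]
  [  0,   0,   0]
  [  0,   0,   0]
  [  0,   0,   0]
Pivot columns: 2 → 1 pivot.
dim(Col(A)) = number of pivot columns = 1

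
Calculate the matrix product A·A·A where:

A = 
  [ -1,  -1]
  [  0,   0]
A² = A·A:
A²[1,1] = (-1)(-1) + (-1)(0) = 1
A²[1,2] = (-1)(-1) + (-1)(0) = 1
A²[2,1] = (0)(-1) + (0)(0) = 0
A²[2,2] = (0)(-1) + (0)(0) = 0
A² = 
  [  1,   1]
  [  0,   0]

A^3 = A^2·A:
A^3[1,1] = (1)(-1) + (1)(0) = -1
A^3[1,2] = (1)(-1) + (1)(0) = -1
A^3[2,1] = (0)(-1) + (0)(0) = 0
A^3[2,2] = (0)(-1) + (0)(0) = 0
A^3 = 
  [ -1,  -1]
  [  0,   0]

Therefore
A^3 = 
  [ -1,  -1]
  [  0,   0]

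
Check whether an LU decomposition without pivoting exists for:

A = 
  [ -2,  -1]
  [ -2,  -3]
Yes.
A[1,1] = -2 ≠ 0, so Gaussian elimination proceeds without a row swap: multiplier ℓ₂₁ = (-2)/(-2) = 1, and U[2,2] = -3 - (1)(-1) = -2.
L = 
  [  1,   0]
  [  1,   1]
U = 
  [ -2,  -1]
  [  0,  -2]
Check row 2 of LU: [(1)(-2), (1)(-1) + (-2)] = [-2, -3] = row 2 of A ✓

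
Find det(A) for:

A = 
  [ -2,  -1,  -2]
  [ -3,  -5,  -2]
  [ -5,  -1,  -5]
Cofactor expansion along row 1:
det(A) = (-2)·((-5)(-5) - (-2)(-1)) - (-1)·((-3)(-5) - (-2)(-5)) + (-2)·((-3)(-1) - (-5)(-5))
  = (-2)(23) - (-1)(5) + (-2)(-22)
  = 3

det(A) = 3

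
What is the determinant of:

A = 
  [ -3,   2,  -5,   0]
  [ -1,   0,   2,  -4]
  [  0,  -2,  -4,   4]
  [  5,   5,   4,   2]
Cofactor expansion along row 1: det(A) = a₁₁M₁₁ - a₁₂M₁₂ + a₁₃M₁₃ - a₁₄M₁₄

M₁₁ = det[[0, 2, -4]; [-2, -4, 4]; [5, 4, 2]]
  = (0)·((-4)(2) - (4)(4)) - (2)·((-2)(2) - (4)(5)) + (-4)·((-2)(4) - (-4)(5))
  = (0)(-24) - (2)(-24) + (-4)(12)
  = 0
M₁₂ = det[[-1, 2, -4]; [0, -4, 4]; [5, 4, 2]]
  = (-1)·((-4)(2) - (4)(4)) - (2)·((0)(2) - (4)(5)) + (-4)·((0)(4) - (-4)(5))
  = (-1)(-24) - (2)(-20) + (-4)(20)
  = -16
M₁₃ = det[[-1, 0, -4]; [0, -2, 4]; [5, 5, 2]]
  = (-1)·((-2)(2) - (4)(5)) - (0)·((0)(2) - (4)(5)) + (-4)·((0)(5) - (-2)(5))
  = (-1)(-24) - (0)(-20) + (-4)(10)
  = -16
M₁₄ = det[[-1, 0, 2]; [0, -2, -4]; [5, 5, 4]]
  = (-1)·((-2)(4) - (-4)(5)) - (0)·((0)(4) - (-4)(5)) + (2)·((0)(5) - (-2)(5))
  = (-1)(12) - (0)(20) + (2)(10)
  = 8

det(A) = (-3)(0) - (2)(-16) + (-5)(-16) - (0)(8) = 112

det(A) = 112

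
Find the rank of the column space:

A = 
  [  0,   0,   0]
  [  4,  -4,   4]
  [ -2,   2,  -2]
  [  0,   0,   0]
Row reduce:
Swap R1 ↔ R2
R3 → R3 + (1/2)·R1
REF = 
  [  4,  -4,   4]
  [  0,   0,   0]
  [  0,   0,   0]
  [  0,   0,   0]
Pivot columns: 1 → 1 pivot.
dim(Col(A)) = number of pivot columns = 1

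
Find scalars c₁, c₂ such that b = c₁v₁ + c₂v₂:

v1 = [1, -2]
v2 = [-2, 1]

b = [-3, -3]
c1 = 3, c2 = 3

b = 3·v1 + 3·v2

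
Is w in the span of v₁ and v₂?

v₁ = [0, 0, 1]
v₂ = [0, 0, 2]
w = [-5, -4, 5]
No

Form the augmented matrix and row-reduce:
[v₁|v₂|w] = 
  [  0,   0,  -5]
  [  0,   0,  -4]
  [  1,   2,   5]
Swap R1 ↔ R3
R3 → R3 - (5/4)·R2
REF = 
  [  1,   2,   5]
  [  0,   0,  -4]
  [  0,   0,   0]

Row 2 reads [0 0 | -4], i.e. 0 = -4, so the system is inconsistent and w ∉ span{v₁, v₂}.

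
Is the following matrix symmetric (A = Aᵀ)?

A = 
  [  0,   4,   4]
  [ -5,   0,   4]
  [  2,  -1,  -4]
No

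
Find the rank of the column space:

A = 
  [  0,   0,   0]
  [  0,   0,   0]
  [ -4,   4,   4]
dim(Col(A)) = 1

Row reduce:
Swap R1 ↔ R3
REF = 
  [ -4,   4,   4]
  [  0,   0,   0]
  [  0,   0,   0]
Pivot columns: 1 → 1 pivot.
dim(Col(A)) = number of pivot columns = 1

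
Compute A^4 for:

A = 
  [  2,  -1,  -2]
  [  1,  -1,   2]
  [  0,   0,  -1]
A^4 = 
  [  8,  -3, -10]
  [  3,  -1, -10]
  [  0,   0,   1]

A² = A·A:
A²[1,1] = (2)(2) + (-1)(1) + (-2)(0) = 3
A²[1,2] = (2)(-1) + (-1)(-1) + (-2)(0) = -1
A²[1,3] = (2)(-2) + (-1)(2) + (-2)(-1) = -4
A²[2,1] = (1)(2) + (-1)(1) + (2)(0) = 1
A²[2,2] = (1)(-1) + (-1)(-1) + (2)(0) = 0
A²[2,3] = (1)(-2) + (-1)(2) + (2)(-1) = -6
A²[3,1] = (0)(2) + (0)(1) + (-1)(0) = 0
A²[3,2] = (0)(-1) + (0)(-1) + (-1)(0) = 0
A²[3,3] = (0)(-2) + (0)(2) + (-1)(-1) = 1
A² = 
  [  3,  -1,  -4]
  [  1,   0,  -6]
  [  0,   0,   1]

A^3 = A^2·A:
A^3[1,1] = (3)(2) + (-1)(1) + (-4)(0) = 5
A^3[1,2] = (3)(-1) + (-1)(-1) + (-4)(0) = -2
A^3[1,3] = (3)(-2) + (-1)(2) + (-4)(-1) = -4
A^3[2,1] = (1)(2) + (0)(1) + (-6)(0) = 2
A^3[2,2] = (1)(-1) + (0)(-1) + (-6)(0) = -1
A^3[2,3] = (1)(-2) + (0)(2) + (-6)(-1) = 4
A^3[3,1] = (0)(2) + (0)(1) + (1)(0) = 0
A^3[3,2] = (0)(-1) + (0)(-1) + (1)(0) = 0
A^3[3,3] = (0)(-2) + (0)(2) + (1)(-1) = -1
A^3 = 
  [  5,  -2,  -4]
  [  2,  -1,   4]
  [  0,   0,  -1]

A^4 = A^3·A:
A^4[1,1] = (5)(2) + (-2)(1) + (-4)(0) = 8
A^4[1,2] = (5)(-1) + (-2)(-1) + (-4)(0) = -3
A^4[1,3] = (5)(-2) + (-2)(2) + (-4)(-1) = -10
A^4[2,1] = (2)(2) + (-1)(1) + (4)(0) = 3
A^4[2,2] = (2)(-1) + (-1)(-1) + (4)(0) = -1
A^4[2,3] = (2)(-2) + (-1)(2) + (4)(-1) = -10
A^4[3,1] = (0)(2) + (0)(1) + (-1)(0) = 0
A^4[3,2] = (0)(-1) + (0)(-1) + (-1)(0) = 0
A^4[3,3] = (0)(-2) + (0)(2) + (-1)(-1) = 1
A^4 = 
  [  8,  -3, -10]
  [  3,  -1, -10]
  [  0,   0,   1]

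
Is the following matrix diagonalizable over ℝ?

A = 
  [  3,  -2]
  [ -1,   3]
Yes

tr(A) = 6, det(A) = 7
Characteristic polynomial: λ² - tr(A)λ + det(A) = λ² - 6λ + 7
λ² - 6λ + 7 = 0  ⇒  λ = (6 ± √((-6)² - 4·(7)))/2 = (6 ± √(8))/2
  = 3 + √2,  3 - √2
Eigenvalues: 3 + √2, 3 - √2  (≈ 4.414, 1.586)
The two irrational eigenvalues are distinct (simple), so each has alg. mult. = geom. mult. = 1.
Sum of geometric multiplicities equals n, so A has n independent eigenvectors.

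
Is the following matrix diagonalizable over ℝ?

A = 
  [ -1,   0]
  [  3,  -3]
Yes

tr(A) = -4, det(A) = 3
Characteristic polynomial: λ² - tr(A)λ + det(A) = λ² + 4λ + 3
λ² + 4λ + 3 = (λ + 3)(λ + 1)
Eigenvalues: -1, -3
λ=-3: alg. mult. = 1, geom. mult. = 2 - rank(A - (-3)I) = 2 - 1 = 1
λ=-1: alg. mult. = 1, geom. mult. = 2 - rank(A - (-1)I) = 2 - 1 = 1
Sum of geometric multiplicities equals n, so A has n independent eigenvectors.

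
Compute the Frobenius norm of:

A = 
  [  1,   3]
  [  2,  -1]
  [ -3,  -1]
||A||_F = 5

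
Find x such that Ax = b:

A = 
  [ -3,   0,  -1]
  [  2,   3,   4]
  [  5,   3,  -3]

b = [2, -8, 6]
Row reduce the augmented matrix [A|b]:
R2 → R2 + (2/3)·R1
R3 → R3 + (5/3)·R1
R3 → R3 - (1)·R2
REF = 
  [   -3,     0,    -1,     2]
  [    0,     3,  10/3, -20/3]
  [    0,     0,    -8,    16]

Back-substitution:
x₃ = 16 / (-8) = -2
x₂ = (-20/3 - (10/3)(-2)) / 3 = 0
x₁ = (2 - (0)(0) - (-1)(-2)) / (-3) = 0

x = [0, 0, -2]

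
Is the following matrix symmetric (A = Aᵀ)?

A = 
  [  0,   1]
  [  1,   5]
Yes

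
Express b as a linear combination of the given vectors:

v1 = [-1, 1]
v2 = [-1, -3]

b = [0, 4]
c1 = 1, c2 = -1

b = 1·v1 + -1·v2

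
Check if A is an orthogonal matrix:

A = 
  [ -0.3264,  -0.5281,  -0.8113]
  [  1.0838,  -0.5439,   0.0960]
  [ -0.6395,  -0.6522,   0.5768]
No

AᵀA = 
  [  1.6901,   0,   0]
  [  0,   1.0001,   0]
  [  0,   0,   1.0001]
≠ I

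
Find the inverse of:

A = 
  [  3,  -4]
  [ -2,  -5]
det(A) = (3)(-5) - (-4)(-2) = -23
For a 2×2 matrix, A⁻¹ = (1/det(A)) · [[d, -b], [-c, a]]
    = (-1/23) · [[-5, 4], [2, 3]]

A⁻¹ = 
  [ 5/23, -4/23]
  [-2/23, -3/23]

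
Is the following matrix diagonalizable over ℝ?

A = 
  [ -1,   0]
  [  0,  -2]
Yes

tr(A) = -3, det(A) = 2
Characteristic polynomial: λ² - tr(A)λ + det(A) = λ² + 3λ + 2
λ² + 3λ + 2 = (λ + 2)(λ + 1)
Eigenvalues: -1, -2
λ=-2: alg. mult. = 1, geom. mult. = 2 - rank(A - (-2)I) = 2 - 1 = 1
λ=-1: alg. mult. = 1, geom. mult. = 2 - rank(A - (-1)I) = 2 - 1 = 1
Sum of geometric multiplicities equals n, so A has n independent eigenvectors.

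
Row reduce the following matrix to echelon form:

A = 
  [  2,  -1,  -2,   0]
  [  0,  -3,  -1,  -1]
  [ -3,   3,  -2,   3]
Row operations:
R3 → R3 + (3/2)·R1
R3 → R3 + (1/2)·R2

Resulting echelon form:
REF = 
  [    2,    -1,    -2,     0]
  [    0,    -3,    -1,    -1]
  [    0,     0, -11/2,   5/2]

Rank = 3 (number of non-zero pivot rows).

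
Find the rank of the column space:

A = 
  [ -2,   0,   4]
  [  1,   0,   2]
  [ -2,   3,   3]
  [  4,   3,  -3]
dim(Col(A)) = 3

Row reduce:
R2 → R2 + (1/2)·R1
R3 → R3 - (1)·R1
R4 → R4 + (2)·R1
Swap R2 ↔ R3
R4 → R4 - (1)·R2
R4 → R4 - (3/2)·R3
REF = 
  [ -2,   0,   4]
  [  0,   3,  -1]
  [  0,   0,   4]
  [  0,   0,   0]
Pivot columns: 1, 2, 3 → 3 pivots.
dim(Col(A)) = number of pivot columns = 3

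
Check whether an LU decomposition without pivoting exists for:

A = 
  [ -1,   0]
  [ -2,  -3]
Yes.
A[1,1] = -1 ≠ 0, so Gaussian elimination proceeds without a row swap: multiplier ℓ₂₁ = (-2)/(-1) = 2, and U[2,2] = -3 - (2)(0) = -3.
L = 
  [  1,   0]
  [  2,   1]
U = 
  [ -1,   0]
  [  0,  -3]
Check row 2 of LU: [(2)(-1), (2)(0) + (-3)] = [-2, -3] = row 2 of A ✓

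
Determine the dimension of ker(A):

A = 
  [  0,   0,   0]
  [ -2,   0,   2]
nullity(A) = 2

Row reduce:
Swap R1 ↔ R2
REF = 
  [ -2,   0,   2]
  [  0,   0,   0]
Pivot columns: 1 → 1 pivot.
rank(A) = 1, so nullity(A) = 3 - 1 = 2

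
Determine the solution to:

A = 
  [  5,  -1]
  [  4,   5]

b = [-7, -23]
x = [-2, -3]

Row reduce the augmented matrix [A|b]:
R2 → R2 - (4/5)·R1
REF = 
  [    5,    -1,    -7]
  [    0,  29/5, -87/5]

Back-substitution:
x₂ = (-87/5) / (29/5) = -3
x₁ = (-7 - (-1)(-3)) / 5 = -2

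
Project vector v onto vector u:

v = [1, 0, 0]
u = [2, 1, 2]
proj_u(v) = [4/9, 2/9, 4/9]

v·u = (1)(2) + (0)(1) + (0)(2) = 2
u·u = (2)² + (1)² + (2)² = 9
proj_u(v) = (v·u / u·u) × u = (2/9) × u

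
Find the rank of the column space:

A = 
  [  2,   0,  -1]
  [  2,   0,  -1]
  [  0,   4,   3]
dim(Col(A)) = 2

Row reduce:
R2 → R2 - (1)·R1
Swap R2 ↔ R3
REF = 
  [  2,   0,  -1]
  [  0,   4,   3]
  [  0,   0,   0]
Pivot columns: 1, 2 → 2 pivots.
dim(Col(A)) = number of pivot columns = 2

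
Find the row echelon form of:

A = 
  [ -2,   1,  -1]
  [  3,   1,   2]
Row operations:
R2 → R2 + (3/2)·R1

Resulting echelon form:
REF = 
  [ -2,   1,  -1]
  [  0, 5/2, 1/2]

Rank = 2 (number of non-zero pivot rows).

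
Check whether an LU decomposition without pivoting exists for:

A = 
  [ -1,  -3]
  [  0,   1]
Yes.
A[1,1] = -1 ≠ 0, so Gaussian elimination proceeds without a row swap: multiplier ℓ₂₁ = (0)/(-1) = 0, and U[2,2] = 1 - (0)(-3) = 1.
L = 
  [  1,   0]
  [  0,   1]
U = 
  [ -1,  -3]
  [  0,   1]
Check row 2 of LU: [(0)(-1), (0)(-3) + 1] = [0, 1] = row 2 of A ✓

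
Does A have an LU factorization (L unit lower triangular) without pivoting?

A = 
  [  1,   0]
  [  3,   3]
Yes.
A[1,1] = 1 ≠ 0, so Gaussian elimination proceeds without a row swap: multiplier ℓ₂₁ = (3)/(1) = 3, and U[2,2] = 3 - (3)(0) = 3.
L = 
  [  1,   0]
  [  3,   1]
U = 
  [  1,   0]
  [  0,   3]
Check row 2 of LU: [(3)(1), (3)(0) + 3] = [3, 3] = row 2 of A ✓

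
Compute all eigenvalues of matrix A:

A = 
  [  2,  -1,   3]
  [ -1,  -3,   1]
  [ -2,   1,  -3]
λ = 0, -2 + √3, -2 - √3  (≈ 0, -0.2679, -3.732)

Characteristic polynomial: det(λI - A) = λ³ + 4λ² + λ
The constant term is 0, so λ = 0 is a root: p(λ) = λ(λ² + 4λ + 1)
λ² + 4λ + 1 = 0  ⇒  λ = (-4 ± √((4)² - 4·(1)))/2 = (-4 ± √(12))/2
  = -2 + √3,  -2 - √3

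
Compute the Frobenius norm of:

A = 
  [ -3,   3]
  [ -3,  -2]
||A||_F = 5.568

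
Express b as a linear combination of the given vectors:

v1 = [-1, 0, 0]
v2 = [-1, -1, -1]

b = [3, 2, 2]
c1 = -1, c2 = -2

b = -1·v1 + -2·v2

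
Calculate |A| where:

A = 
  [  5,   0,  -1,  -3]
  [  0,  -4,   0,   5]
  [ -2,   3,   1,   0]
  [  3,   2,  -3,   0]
Cofactor expansion along row 1: det(A) = a₁₁M₁₁ - a₁₂M₁₂ + a₁₃M₁₃ - a₁₄M₁₄

M₁₁ = det[[-4, 0, 5]; [3, 1, 0]; [2, -3, 0]]
  = (-4)·((1)(0) - (0)(-3)) - (0)·((3)(0) - (0)(2)) + (5)·((3)(-3) - (1)(2))
  = (-4)(0) - (0)(0) + (5)(-11)
  = -55
M₁₂ = det[[0, 0, 5]; [-2, 1, 0]; [3, -3, 0]]
  = (0)·((1)(0) - (0)(-3)) - (0)·((-2)(0) - (0)(3)) + (5)·((-2)(-3) - (1)(3))
  = (0)(0) - (0)(0) + (5)(3)
  = 15
M₁₃ = det[[0, -4, 5]; [-2, 3, 0]; [3, 2, 0]]
  = (0)·((3)(0) - (0)(2)) - (-4)·((-2)(0) - (0)(3)) + (5)·((-2)(2) - (3)(3))
  = (0)(0) - (-4)(0) + (5)(-13)
  = -65
M₁₄ = det[[0, -4, 0]; [-2, 3, 1]; [3, 2, -3]]
  = (0)·((3)(-3) - (1)(2)) - (-4)·((-2)(-3) - (1)(3)) + (0)·((-2)(2) - (3)(3))
  = (0)(-11) - (-4)(3) + (0)(-13)
  = 12

det(A) = (5)(-55) - (0)(15) + (-1)(-65) - (-3)(12) = -174

det(A) = -174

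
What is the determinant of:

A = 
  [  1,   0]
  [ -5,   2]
For a 2×2 matrix, det = ad - bc = (1)(2) - (0)(-5) = 2

det(A) = 2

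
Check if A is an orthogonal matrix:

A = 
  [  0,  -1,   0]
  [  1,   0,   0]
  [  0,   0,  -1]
Yes

AᵀA = 
  [  1,   0,   0]
  [  0,   1,   0]
  [  0,   0,   1]
= I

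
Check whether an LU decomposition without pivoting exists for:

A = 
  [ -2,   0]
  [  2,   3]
Yes.
A[1,1] = -2 ≠ 0, so Gaussian elimination proceeds without a row swap: multiplier ℓ₂₁ = (2)/(-2) = -1, and U[2,2] = 3 - (-1)(0) = 3.
L = 
  [  1,   0]
  [ -1,   1]
U = 
  [ -2,   0]
  [  0,   3]
Check row 2 of LU: [(-1)(-2), (-1)(0) + 3] = [2, 3] = row 2 of A ✓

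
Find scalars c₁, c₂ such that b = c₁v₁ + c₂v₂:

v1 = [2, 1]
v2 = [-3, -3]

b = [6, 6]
c1 = 0, c2 = -2

b = 0·v1 + -2·v2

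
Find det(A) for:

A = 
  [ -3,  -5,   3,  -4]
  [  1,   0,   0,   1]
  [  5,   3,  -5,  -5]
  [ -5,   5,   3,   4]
Cofactor expansion along row 1: det(A) = a₁₁M₁₁ - a₁₂M₁₂ + a₁₃M₁₃ - a₁₄M₁₄

M₁₁ = det[[0, 0, 1]; [3, -5, -5]; [5, 3, 4]]
  = (0)·((-5)(4) - (-5)(3)) - (0)·((3)(4) - (-5)(5)) + (1)·((3)(3) - (-5)(5))
  = (0)(-5) - (0)(37) + (1)(34)
  = 34
M₁₂ = det[[1, 0, 1]; [5, -5, -5]; [-5, 3, 4]]
  = (1)·((-5)(4) - (-5)(3)) - (0)·((5)(4) - (-5)(-5)) + (1)·((5)(3) - (-5)(-5))
  = (1)(-5) - (0)(-5) + (1)(-10)
  = -15
M₁₃ = det[[1, 0, 1]; [5, 3, -5]; [-5, 5, 4]]
  = (1)·((3)(4) - (-5)(5)) - (0)·((5)(4) - (-5)(-5)) + (1)·((5)(5) - (3)(-5))
  = (1)(37) - (0)(-5) + (1)(40)
  = 77
M₁₄ = det[[1, 0, 0]; [5, 3, -5]; [-5, 5, 3]]
  = (1)·((3)(3) - (-5)(5)) - (0)·((5)(3) - (-5)(-5)) + (0)·((5)(5) - (3)(-5))
  = (1)(34) - (0)(-10) + (0)(40)
  = 34

det(A) = (-3)(34) - (-5)(-15) + (3)(77) - (-4)(34) = 190

det(A) = 190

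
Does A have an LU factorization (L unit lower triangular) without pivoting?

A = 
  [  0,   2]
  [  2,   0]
No.
A[1,1] = 0 but A[2,1] = 2 ≠ 0. Any LU with L unit lower triangular has (LU)[1,1] = U[1,1] and (LU)[2,1] = L[2,1]·U[1,1]; matching A forces U[1,1] = 0, which then forces (LU)[2,1] = 0 ≠ 2. A row swap (pivoting) is required.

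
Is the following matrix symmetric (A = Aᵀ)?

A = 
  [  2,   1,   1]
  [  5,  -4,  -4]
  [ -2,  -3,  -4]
No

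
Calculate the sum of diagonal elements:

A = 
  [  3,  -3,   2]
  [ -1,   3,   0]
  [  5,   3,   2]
8

tr(A) = 3 + 3 + 2 = 8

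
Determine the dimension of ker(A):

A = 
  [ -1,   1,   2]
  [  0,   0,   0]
nullity(A) = 2

Row reduce:
(no row operations needed)
REF = 
  [ -1,   1,   2]
  [  0,   0,   0]
Pivot columns: 1 → 1 pivot.
rank(A) = 1, so nullity(A) = 3 - 1 = 2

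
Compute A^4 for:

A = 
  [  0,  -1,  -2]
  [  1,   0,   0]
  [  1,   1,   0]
A^4 = 
  [  9,   8,   4]
  [ -2,   3,   6]
  [ -5,   1,   6]

A² = A·A:
A²[1,1] = (0)(0) + (-1)(1) + (-2)(1) = -3
A²[1,2] = (0)(-1) + (-1)(0) + (-2)(1) = -2
A²[1,3] = (0)(-2) + (-1)(0) + (-2)(0) = 0
A²[2,1] = (1)(0) + (0)(1) + (0)(1) = 0
A²[2,2] = (1)(-1) + (0)(0) + (0)(1) = -1
A²[2,3] = (1)(-2) + (0)(0) + (0)(0) = -2
A²[3,1] = (1)(0) + (1)(1) + (0)(1) = 1
A²[3,2] = (1)(-1) + (1)(0) + (0)(1) = -1
A²[3,3] = (1)(-2) + (1)(0) + (0)(0) = -2
A² = 
  [ -3,  -2,   0]
  [  0,  -1,  -2]
  [  1,  -1,  -2]

A^3 = A^2·A:
A^3[1,1] = (-3)(0) + (-2)(1) + (0)(1) = -2
A^3[1,2] = (-3)(-1) + (-2)(0) + (0)(1) = 3
A^3[1,3] = (-3)(-2) + (-2)(0) + (0)(0) = 6
A^3[2,1] = (0)(0) + (-1)(1) + (-2)(1) = -3
A^3[2,2] = (0)(-1) + (-1)(0) + (-2)(1) = -2
A^3[2,3] = (0)(-2) + (-1)(0) + (-2)(0) = 0
A^3[3,1] = (1)(0) + (-1)(1) + (-2)(1) = -3
A^3[3,2] = (1)(-1) + (-1)(0) + (-2)(1) = -3
A^3[3,3] = (1)(-2) + (-1)(0) + (-2)(0) = -2
A^3 = 
  [ -2,   3,   6]
  [ -3,  -2,   0]
  [ -3,  -3,  -2]

A^4 = A^3·A:
A^4[1,1] = (-2)(0) + (3)(1) + (6)(1) = 9
A^4[1,2] = (-2)(-1) + (3)(0) + (6)(1) = 8
A^4[1,3] = (-2)(-2) + (3)(0) + (6)(0) = 4
A^4[2,1] = (-3)(0) + (-2)(1) + (0)(1) = -2
A^4[2,2] = (-3)(-1) + (-2)(0) + (0)(1) = 3
A^4[2,3] = (-3)(-2) + (-2)(0) + (0)(0) = 6
A^4[3,1] = (-3)(0) + (-3)(1) + (-2)(1) = -5
A^4[3,2] = (-3)(-1) + (-3)(0) + (-2)(1) = 1
A^4[3,3] = (-3)(-2) + (-3)(0) + (-2)(0) = 6
A^4 = 
  [  9,   8,   4]
  [ -2,   3,   6]
  [ -5,   1,   6]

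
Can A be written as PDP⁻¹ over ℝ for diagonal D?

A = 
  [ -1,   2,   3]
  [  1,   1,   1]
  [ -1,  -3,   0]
No

Characteristic polynomial: det(λI - A) = λ³ + 3λ + 11
By the rational root theorem any rational root is an integer dividing 11; none of those is a root, so p(λ) has no rational roots and hence (being an irreducible cubic) no repeated roots.
Discriminant of the cubic: Δ = -3375
Δ < 0 ⇒ one real eigenvalue and a complex-conjugate pair: λ ≈ 0.8908 + 2.32i, 0.8908 - 2.32i, -1.782
Has complex eigenvalues (not diagonalizable over ℝ).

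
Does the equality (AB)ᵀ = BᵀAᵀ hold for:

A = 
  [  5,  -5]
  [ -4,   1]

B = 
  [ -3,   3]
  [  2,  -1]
Yes

(AB)ᵀ = 
  [-25,  14]
  [ 20, -13]

BᵀAᵀ = 
  [-25,  14]
  [ 20, -13]

Both sides are equal — this is the standard identity (AB)ᵀ = BᵀAᵀ, which holds for all A, B.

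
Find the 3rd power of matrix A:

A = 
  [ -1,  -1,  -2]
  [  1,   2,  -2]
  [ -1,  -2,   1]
A^3 = 
  [ -1,   0,  -8]
  [ 12,  27, -28]
  [-10, -22,  21]

A² = A·A:
A²[1,1] = (-1)(-1) + (-1)(1) + (-2)(-1) = 2
A²[1,2] = (-1)(-1) + (-1)(2) + (-2)(-2) = 3
A²[1,3] = (-1)(-2) + (-1)(-2) + (-2)(1) = 2
A²[2,1] = (1)(-1) + (2)(1) + (-2)(-1) = 3
A²[2,2] = (1)(-1) + (2)(2) + (-2)(-2) = 7
A²[2,3] = (1)(-2) + (2)(-2) + (-2)(1) = -8
A²[3,1] = (-1)(-1) + (-2)(1) + (1)(-1) = -2
A²[3,2] = (-1)(-1) + (-2)(2) + (1)(-2) = -5
A²[3,3] = (-1)(-2) + (-2)(-2) + (1)(1) = 7
A² = 
  [  2,   3,   2]
  [  3,   7,  -8]
  [ -2,  -5,   7]

A^3 = A^2·A:
A^3[1,1] = (2)(-1) + (3)(1) + (2)(-1) = -1
A^3[1,2] = (2)(-1) + (3)(2) + (2)(-2) = 0
A^3[1,3] = (2)(-2) + (3)(-2) + (2)(1) = -8
A^3[2,1] = (3)(-1) + (7)(1) + (-8)(-1) = 12
A^3[2,2] = (3)(-1) + (7)(2) + (-8)(-2) = 27
A^3[2,3] = (3)(-2) + (7)(-2) + (-8)(1) = -28
A^3[3,1] = (-2)(-1) + (-5)(1) + (7)(-1) = -10
A^3[3,2] = (-2)(-1) + (-5)(2) + (7)(-2) = -22
A^3[3,3] = (-2)(-2) + (-5)(-2) + (7)(1) = 21
A^3 = 
  [ -1,   0,  -8]
  [ 12,  27, -28]
  [-10, -22,  21]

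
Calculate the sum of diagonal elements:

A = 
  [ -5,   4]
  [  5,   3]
-2

tr(A) = -5 + 3 = -2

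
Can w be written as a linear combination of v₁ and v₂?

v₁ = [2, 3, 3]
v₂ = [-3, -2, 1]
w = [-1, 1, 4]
Yes

Form the augmented matrix and row-reduce:
[v₁|v₂|w] = 
  [  2,  -3,  -1]
  [  3,  -2,   1]
  [  3,   1,   4]
R2 → R2 - (3/2)·R1
R3 → R3 - (3/2)·R1
R3 → R3 - (11/5)·R2
REF = 
  [  2,  -3,  -1]
  [  0, 5/2, 5/2]
  [  0,   0,   0]

No row of the form [0 0 | nonzero], so the system is consistent. Back-substitution gives c₁ = 1, c₂ = 1: w = (1)·v₁ + (1)·v₂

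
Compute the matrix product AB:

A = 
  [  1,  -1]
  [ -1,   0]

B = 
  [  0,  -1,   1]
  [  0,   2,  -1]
A is 2×2 and B is 2×3, so AB is 2×3. Each entry is (row of A)·(column of B):
AB[1,1] = (1)(0) + (-1)(0) = 0
AB[1,2] = (1)(-1) + (-1)(2) = -3
AB[1,3] = (1)(1) + (-1)(-1) = 2
AB[2,1] = (-1)(0) + (0)(0) = 0
AB[2,2] = (-1)(-1) + (0)(2) = 1
AB[2,3] = (-1)(1) + (0)(-1) = -1

AB = 
  [  0,  -3,   2]
  [  0,   1,  -1]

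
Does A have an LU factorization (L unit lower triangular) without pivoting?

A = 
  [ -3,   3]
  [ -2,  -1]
Yes.
A[1,1] = -3 ≠ 0, so Gaussian elimination proceeds without a row swap: multiplier ℓ₂₁ = (-2)/(-3) = 2/3, and U[2,2] = -1 - (2/3)(3) = -3.
L = 
  [  1,   0]
  [2/3,   1]
U = 
  [ -3,   3]
  [  0,  -3]
Check row 2 of LU: [(2/3)(-3), (2/3)(3) + (-3)] = [-2, -1] = row 2 of A ✓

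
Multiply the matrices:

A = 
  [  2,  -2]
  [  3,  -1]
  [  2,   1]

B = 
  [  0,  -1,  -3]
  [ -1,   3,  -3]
AB = 
  [  2,  -8,   0]
  [  1,  -6,  -6]
  [ -1,   1,  -9]

A is 3×2 and B is 2×3, so AB is 3×3. Each entry is (row of A)·(column of B):
AB[1,1] = (2)(0) + (-2)(-1) = 2
AB[1,2] = (2)(-1) + (-2)(3) = -8
AB[1,3] = (2)(-3) + (-2)(-3) = 0
AB[2,1] = (3)(0) + (-1)(-1) = 1
AB[2,2] = (3)(-1) + (-1)(3) = -6
AB[2,3] = (3)(-3) + (-1)(-3) = -6
AB[3,1] = (2)(0) + (1)(-1) = -1
AB[3,2] = (2)(-1) + (1)(3) = 1
AB[3,3] = (2)(-3) + (1)(-3) = -9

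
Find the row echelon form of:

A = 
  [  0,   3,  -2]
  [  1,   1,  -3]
Row operations:
Swap R1 ↔ R2

Resulting echelon form:
REF = 
  [  1,   1,  -3]
  [  0,   3,  -2]

Rank = 2 (number of non-zero pivot rows).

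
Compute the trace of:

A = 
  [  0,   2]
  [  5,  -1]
-1

tr(A) = 0 + -1 = -1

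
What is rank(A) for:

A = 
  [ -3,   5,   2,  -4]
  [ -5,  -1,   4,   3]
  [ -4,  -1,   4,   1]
rank(A) = 3

Row reduce:
R2 → R2 - (5/3)·R1
R3 → R3 - (4/3)·R1
R3 → R3 - (23/28)·R2
REF = 
  [    -3,      5,      2,     -4]
  [     0,  -28/3,    2/3,   29/3]
  [     0,      0,  11/14, -45/28]
Pivot columns: 1, 2, 3 → 3 pivots.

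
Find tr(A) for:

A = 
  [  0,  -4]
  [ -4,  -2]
-2

tr(A) = 0 + -2 = -2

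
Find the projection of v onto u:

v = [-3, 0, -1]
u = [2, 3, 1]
proj_u(v) = [-1, -3/2, -1/2]

v·u = (-3)(2) + (0)(3) + (-1)(1) = -7
u·u = (2)² + (3)² + (1)² = 14
proj_u(v) = (v·u / u·u) × u = (-7/14) × u = (-1/2) × u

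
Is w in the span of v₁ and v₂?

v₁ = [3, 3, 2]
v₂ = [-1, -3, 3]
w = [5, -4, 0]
No

Form the augmented matrix and row-reduce:
[v₁|v₂|w] = 
  [  3,  -1,   5]
  [  3,  -3,  -4]
  [  2,   3,   0]
R2 → R2 - (1)·R1
R3 → R3 - (2/3)·R1
R3 → R3 + (11/6)·R2
REF = 
  [     3,     -1,      5]
  [     0,     -2,     -9]
  [     0,      0, -119/6]

Row 3 reads [0 0 | -119/6], i.e. 0 = -119/6, so the system is inconsistent and w ∉ span{v₁, v₂}.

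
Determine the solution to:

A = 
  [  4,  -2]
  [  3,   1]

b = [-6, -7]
Row reduce the augmented matrix [A|b]:
R2 → R2 - (3/4)·R1
REF = 
  [   4,   -2,   -6]
  [   0,  5/2, -5/2]

Back-substitution:
x₂ = (-5/2) / (5/2) = -1
x₁ = (-6 - (-2)(-1)) / 4 = -2

x = [-2, -1]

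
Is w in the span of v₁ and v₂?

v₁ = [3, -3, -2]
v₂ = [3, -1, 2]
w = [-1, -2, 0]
No

Form the augmented matrix and row-reduce:
[v₁|v₂|w] = 
  [  3,   3,  -1]
  [ -3,  -1,  -2]
  [ -2,   2,   0]
R2 → R2 + (1)·R1
R3 → R3 + (2/3)·R1
R3 → R3 - (2)·R2
REF = 
  [   3,    3,   -1]
  [   0,    2,   -3]
  [   0,    0, 16/3]

Row 3 reads [0 0 | 16/3], i.e. 0 = 16/3, so the system is inconsistent and w ∉ span{v₁, v₂}.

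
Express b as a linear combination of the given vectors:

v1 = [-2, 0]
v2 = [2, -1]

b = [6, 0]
c1 = -3, c2 = 0

b = -3·v1 + 0·v2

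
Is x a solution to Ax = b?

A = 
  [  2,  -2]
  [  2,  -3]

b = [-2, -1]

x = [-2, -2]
No

Ax = [0, 2] ≠ b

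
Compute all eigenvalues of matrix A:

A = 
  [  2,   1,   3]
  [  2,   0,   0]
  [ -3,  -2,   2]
Characteristic polynomial: det(λI - A) = λ³ - 4λ² + 11λ + 16
Testing integer divisors of the constant term: p(-1) = 0, so (λ + 1) is a factor:
p(λ) = (λ + 1)(λ² - 5λ + 16)
λ² - 5λ + 16 = 0  ⇒  λ = (5 ± √((-5)² - 4·(16)))/2 = (5 ± √(-39))/2
  = (5 + i√39)/2,  (5 - i√39)/2

λ = -1, (5 + i√39)/2, (5 - i√39)/2  (≈ -1, 2.5 + 3.122i, 2.5 - 3.122i)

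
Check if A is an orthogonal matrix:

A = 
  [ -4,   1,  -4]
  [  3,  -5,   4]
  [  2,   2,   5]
No

AᵀA = 
  [ 29, -15,  38]
  [-15,  30, -14]
  [ 38, -14,  57]
≠ I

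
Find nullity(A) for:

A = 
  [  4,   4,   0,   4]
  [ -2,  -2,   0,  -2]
nullity(A) = 3

Row reduce:
R2 → R2 + (1/2)·R1
REF = 
  [  4,   4,   0,   4]
  [  0,   0,   0,   0]
Pivot columns: 1 → 1 pivot.
rank(A) = 1, so nullity(A) = 4 - 1 = 3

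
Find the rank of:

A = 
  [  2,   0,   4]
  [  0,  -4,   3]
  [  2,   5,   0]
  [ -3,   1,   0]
Row reduce:
R3 → R3 - (1)·R1
R4 → R4 + (3/2)·R1
R3 → R3 + (5/4)·R2
R4 → R4 + (1/4)·R2
R4 → R4 + (27)·R3
REF = 
  [   2,    0,    4]
  [   0,   -4,    3]
  [   0,    0, -1/4]
  [   0,    0,    0]
Pivot columns: 1, 2, 3 → 3 pivots.

rank(A) = 3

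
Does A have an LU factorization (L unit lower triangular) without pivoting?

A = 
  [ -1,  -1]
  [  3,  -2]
Yes.
A[1,1] = -1 ≠ 0, so Gaussian elimination proceeds without a row swap: multiplier ℓ₂₁ = (3)/(-1) = -3, and U[2,2] = -2 - (-3)(-1) = -5.
L = 
  [  1,   0]
  [ -3,   1]
U = 
  [ -1,  -1]
  [  0,  -5]
Check row 2 of LU: [(-3)(-1), (-3)(-1) + (-5)] = [3, -2] = row 2 of A ✓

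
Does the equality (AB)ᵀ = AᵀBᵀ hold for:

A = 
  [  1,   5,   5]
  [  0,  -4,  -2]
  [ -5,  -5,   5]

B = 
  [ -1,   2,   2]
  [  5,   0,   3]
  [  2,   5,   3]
No

(AB)ᵀ = 
  [ 34, -24, -10]
  [ 27, -10,  15]
  [ 32, -18, -10]

AᵀBᵀ = 
  [-11, -10, -13]
  [-23,  10, -25]
  [  1,  40,  15]

The two matrices differ, so (AB)ᵀ ≠ AᵀBᵀ in general. The correct identity is (AB)ᵀ = BᵀAᵀ.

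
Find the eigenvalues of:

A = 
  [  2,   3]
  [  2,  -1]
λ = (1 + √33)/2, (1 - √33)/2  (≈ 3.372, -2.372)

tr(A) = 1, det(A) = -8
Characteristic polynomial: λ² - tr(A)λ + det(A) = λ² - λ - 8
λ² - λ - 8 = 0  ⇒  λ = (1 ± √((-1)² - 4·(-8)))/2 = (1 ± √(33))/2
  = (1 + √33)/2,  (1 - √33)/2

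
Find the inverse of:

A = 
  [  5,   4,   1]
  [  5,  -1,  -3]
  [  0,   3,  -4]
det(A) = (5)·((-1)(-4) - (-3)(3)) - (4)·((5)(-4) - (-3)(0)) + (1)·((5)(3) - (-1)(0))
  = (5)(13) - (4)(-20) + (1)(15)
  = 160
det(A) = 160 ≠ 0, so A is invertible.

Cofactors Cᵢⱼ = (-1)ⁱ⁺ʲ·Mᵢⱼ:
C = 
  [ 13,  20,  15]
  [ 19, -20, -15]
  [-11,  20, -25]

adj(A) = Cᵀ:
adj(A) = 
  [ 13,  19, -11]
  [ 20, -20,  20]
  [ 15, -15, -25]

A⁻¹ = (1/160) · adj(A):
A⁻¹ = 
  [ 13/160,  19/160, -11/160]
  [    1/8,    -1/8,     1/8]
  [   3/32,   -3/32,   -5/32]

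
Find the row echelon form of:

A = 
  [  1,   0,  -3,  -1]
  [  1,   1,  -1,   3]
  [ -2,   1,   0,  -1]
Row operations:
R2 → R2 - (1)·R1
R3 → R3 + (2)·R1
R3 → R3 - (1)·R2

Resulting echelon form:
REF = 
  [  1,   0,  -3,  -1]
  [  0,   1,   2,   4]
  [  0,   0,  -8,  -7]

Rank = 3 (number of non-zero pivot rows).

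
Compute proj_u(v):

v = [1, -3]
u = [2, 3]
proj_u(v) = [-14/13, -21/13]

v·u = (1)(2) + (-3)(3) = -7
u·u = (2)² + (3)² = 13
proj_u(v) = (v·u / u·u) × u = (-7/13) × u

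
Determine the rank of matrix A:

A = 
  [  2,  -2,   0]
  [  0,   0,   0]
Row reduce:
(no row operations needed)
REF = 
  [  2,  -2,   0]
  [  0,   0,   0]
Pivot columns: 1 → 1 pivot.

rank(A) = 1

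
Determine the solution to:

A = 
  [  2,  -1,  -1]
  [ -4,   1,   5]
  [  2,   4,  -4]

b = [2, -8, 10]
x = [1, 1, -1]

Row reduce the augmented matrix [A|b]:
R2 → R2 + (2)·R1
R3 → R3 - (1)·R1
R3 → R3 + (5)·R2
REF = 
  [  2,  -1,  -1,   2]
  [  0,  -1,   3,  -4]
  [  0,   0,  12, -12]

Back-substitution:
x₃ = (-12) / 12 = -1
x₂ = (-4 - (3)(-1)) / (-1) = 1
x₁ = (2 - (-1)(1) - (-1)(-1)) / 2 = 1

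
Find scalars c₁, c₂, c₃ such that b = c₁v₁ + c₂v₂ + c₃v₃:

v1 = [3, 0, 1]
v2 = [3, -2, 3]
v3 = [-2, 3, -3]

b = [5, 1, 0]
c1 = 3, c2 = -2, c3 = -1

b = 3·v1 + -2·v2 + -1·v3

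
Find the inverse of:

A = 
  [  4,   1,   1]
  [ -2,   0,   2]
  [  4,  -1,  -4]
det(A) = (4)·((0)(-4) - (2)(-1)) - (1)·((-2)(-4) - (2)(4)) + (1)·((-2)(-1) - (0)(4))
  = (4)(2) - (1)(0) + (1)(2)
  = 10
det(A) = 10 ≠ 0, so A is invertible.

Cofactors Cᵢⱼ = (-1)ⁱ⁺ʲ·Mᵢⱼ:
C = 
  [  2,   0,   2]
  [  3, -20,   8]
  [  2, -10,   2]

adj(A) = Cᵀ:
adj(A) = 
  [  2,   3,   2]
  [  0, -20, -10]
  [  2,   8,   2]

A⁻¹ = (1/10) · adj(A):
A⁻¹ = 
  [ 1/5, 3/10,  1/5]
  [   0,   -2,   -1]
  [ 1/5,  4/5,  1/5]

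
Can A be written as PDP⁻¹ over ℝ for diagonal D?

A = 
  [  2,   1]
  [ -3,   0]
No

tr(A) = 2, det(A) = 3
Characteristic polynomial: λ² - tr(A)λ + det(A) = λ² - 2λ + 3
λ² - 2λ + 3 = 0  ⇒  λ = (2 ± √((-2)² - 4·(3)))/2 = (2 ± √(-8))/2
  = 1 + i√2,  1 - i√2
Eigenvalues: 1 + i√2, 1 - i√2  (≈ 1 + 1.414i, 1 - 1.414i)
Has complex eigenvalues (not diagonalizable over ℝ).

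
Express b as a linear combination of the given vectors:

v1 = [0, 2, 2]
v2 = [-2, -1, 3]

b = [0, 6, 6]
c1 = 3, c2 = 0

b = 3·v1 + 0·v2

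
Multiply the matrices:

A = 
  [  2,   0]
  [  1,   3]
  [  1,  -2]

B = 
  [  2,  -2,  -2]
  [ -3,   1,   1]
A is 3×2 and B is 2×3, so AB is 3×3. Each entry is (row of A)·(column of B):
AB[1,1] = (2)(2) + (0)(-3) = 4
AB[1,2] = (2)(-2) + (0)(1) = -4
AB[1,3] = (2)(-2) + (0)(1) = -4
AB[2,1] = (1)(2) + (3)(-3) = -7
AB[2,2] = (1)(-2) + (3)(1) = 1
AB[2,3] = (1)(-2) + (3)(1) = 1
AB[3,1] = (1)(2) + (-2)(-3) = 8
AB[3,2] = (1)(-2) + (-2)(1) = -4
AB[3,3] = (1)(-2) + (-2)(1) = -4

AB = 
  [  4,  -4,  -4]
  [ -7,   1,   1]
  [  8,  -4,  -4]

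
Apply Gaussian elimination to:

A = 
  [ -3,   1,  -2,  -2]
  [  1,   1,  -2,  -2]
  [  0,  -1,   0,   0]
Row operations:
R2 → R2 + (1/3)·R1
R3 → R3 + (3/4)·R2

Resulting echelon form:
REF = 
  [  -3,    1,   -2,   -2]
  [   0,  4/3, -8/3, -8/3]
  [   0,    0,   -2,   -2]

Rank = 3 (number of non-zero pivot rows).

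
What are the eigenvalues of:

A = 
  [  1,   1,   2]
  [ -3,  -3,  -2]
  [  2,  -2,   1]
λ = -2, (1 + √33)/2, (1 - √33)/2  (≈ -2, 3.372, -2.372)

Characteristic polynomial: det(λI - A) = λ³ + λ² - 10λ - 16
Testing integer divisors of the constant term: p(-2) = 0, so (λ + 2) is a factor:
p(λ) = (λ + 2)(λ² - λ - 8)
λ² - λ - 8 = 0  ⇒  λ = (1 ± √((-1)² - 4·(-8)))/2 = (1 ± √(33))/2
  = (1 + √33)/2,  (1 - √33)/2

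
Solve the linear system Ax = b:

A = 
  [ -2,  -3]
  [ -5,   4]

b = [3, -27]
Row reduce the augmented matrix [A|b]:
R2 → R2 - (5/2)·R1
REF = 
  [   -2,    -3,     3]
  [    0,  23/2, -69/2]

Back-substitution:
x₂ = (-69/2) / (23/2) = -3
x₁ = (3 - (-3)(-3)) / (-2) = 3

x = [3, -3]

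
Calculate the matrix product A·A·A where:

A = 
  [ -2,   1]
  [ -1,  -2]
A² = A·A:
A²[1,1] = (-2)(-2) + (1)(-1) = 3
A²[1,2] = (-2)(1) + (1)(-2) = -4
A²[2,1] = (-1)(-2) + (-2)(-1) = 4
A²[2,2] = (-1)(1) + (-2)(-2) = 3
A² = 
  [  3,  -4]
  [  4,   3]

A^3 = A^2·A:
A^3[1,1] = (3)(-2) + (-4)(-1) = -2
A^3[1,2] = (3)(1) + (-4)(-2) = 11
A^3[2,1] = (4)(-2) + (3)(-1) = -11
A^3[2,2] = (4)(1) + (3)(-2) = -2
A^3 = 
  [ -2,  11]
  [-11,  -2]

Therefore
A^3 = 
  [ -2,  11]
  [-11,  -2]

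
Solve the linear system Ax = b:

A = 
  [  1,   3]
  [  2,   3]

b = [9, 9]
Row reduce the augmented matrix [A|b]:
R2 → R2 - (2)·R1
REF = 
  [  1,   3,   9]
  [  0,  -3,  -9]

Back-substitution:
x₂ = (-9) / (-3) = 3
x₁ = (9 - (3)(3)) / 1 = 0

x = [0, 3]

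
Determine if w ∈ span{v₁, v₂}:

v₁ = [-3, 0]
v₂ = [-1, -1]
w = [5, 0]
Yes

Form the augmented matrix and row-reduce:
[v₁|v₂|w] = 
  [ -3,  -1,   5]
  [  0,  -1,   0]
(already in echelon form — no row operations needed)

No row of the form [0 0 | nonzero], so the system is consistent. Back-substitution gives c₁ = -5/3, c₂ = 0: w = (-5/3)·v₁ + (0)·v₂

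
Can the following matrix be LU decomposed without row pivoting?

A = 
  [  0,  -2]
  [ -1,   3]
No.
A[1,1] = 0 but A[2,1] = -1 ≠ 0. Any LU with L unit lower triangular has (LU)[1,1] = U[1,1] and (LU)[2,1] = L[2,1]·U[1,1]; matching A forces U[1,1] = 0, which then forces (LU)[2,1] = 0 ≠ -1. A row swap (pivoting) is required.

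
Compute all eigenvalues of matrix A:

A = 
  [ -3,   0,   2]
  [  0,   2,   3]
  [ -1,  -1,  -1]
Characteristic polynomial: det(λI - A) = λ³ + 2λ² - 1
Testing integer divisors of the constant term: p(-1) = 0, so (λ + 1) is a factor:
p(λ) = (λ + 1)(λ² + λ - 1)
λ² + λ - 1 = 0  ⇒  λ = (-1 ± √((1)² - 4·(-1)))/2 = (-1 ± √(5))/2
  = (-1 + √5)/2,  (-1 - √5)/2

λ = -1, (-1 + √5)/2, (-1 - √5)/2  (≈ -1, 0.618, -1.618)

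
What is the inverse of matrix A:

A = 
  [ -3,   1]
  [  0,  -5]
det(A) = (-3)(-5) - (1)(0) = 15
For a 2×2 matrix, A⁻¹ = (1/det(A)) · [[d, -b], [-c, a]]
    = (1/15) · [[-5, -1], [0, -3]]

A⁻¹ = 
  [ -1/3, -1/15]
  [    0,  -1/5]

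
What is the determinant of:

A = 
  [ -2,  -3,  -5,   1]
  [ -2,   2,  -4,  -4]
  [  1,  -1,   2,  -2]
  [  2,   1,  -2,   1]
Cofactor expansion along row 1: det(A) = a₁₁M₁₁ - a₁₂M₁₂ + a₁₃M₁₃ - a₁₄M₁₄

M₁₁ = det[[2, -4, -4]; [-1, 2, -2]; [1, -2, 1]]
  = (2)·((2)(1) - (-2)(-2)) - (-4)·((-1)(1) - (-2)(1)) + (-4)·((-1)(-2) - (2)(1))
  = (2)(-2) - (-4)(1) + (-4)(0)
  = 0
M₁₂ = det[[-2, -4, -4]; [1, 2, -2]; [2, -2, 1]]
  = (-2)·((2)(1) - (-2)(-2)) - (-4)·((1)(1) - (-2)(2)) + (-4)·((1)(-2) - (2)(2))
  = (-2)(-2) - (-4)(5) + (-4)(-6)
  = 48
M₁₃ = det[[-2, 2, -4]; [1, -1, -2]; [2, 1, 1]]
  = (-2)·((-1)(1) - (-2)(1)) - (2)·((1)(1) - (-2)(2)) + (-4)·((1)(1) - (-1)(2))
  = (-2)(1) - (2)(5) + (-4)(3)
  = -24
M₁₄ = det[[-2, 2, -4]; [1, -1, 2]; [2, 1, -2]]
  = (-2)·((-1)(-2) - (2)(1)) - (2)·((1)(-2) - (2)(2)) + (-4)·((1)(1) - (-1)(2))
  = (-2)(0) - (2)(-6) + (-4)(3)
  = 0

det(A) = (-2)(0) - (-3)(48) + (-5)(-24) - (1)(0) = 264

det(A) = 264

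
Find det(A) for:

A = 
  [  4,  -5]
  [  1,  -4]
For a 2×2 matrix, det = ad - bc = (4)(-4) - (-5)(1) = -11

det(A) = -11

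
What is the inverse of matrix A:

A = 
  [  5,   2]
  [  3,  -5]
det(A) = (5)(-5) - (2)(3) = -31
For a 2×2 matrix, A⁻¹ = (1/det(A)) · [[d, -b], [-c, a]]
    = (-1/31) · [[-5, -2], [-3, 5]]

A⁻¹ = 
  [ 5/31,  2/31]
  [ 3/31, -5/31]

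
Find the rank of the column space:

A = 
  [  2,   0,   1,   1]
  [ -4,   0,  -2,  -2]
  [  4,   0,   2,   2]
dim(Col(A)) = 1

Row reduce:
R2 → R2 + (2)·R1
R3 → R3 - (2)·R1
REF = 
  [  2,   0,   1,   1]
  [  0,   0,   0,   0]
  [  0,   0,   0,   0]
Pivot columns: 1 → 1 pivot.
dim(Col(A)) = number of pivot columns = 1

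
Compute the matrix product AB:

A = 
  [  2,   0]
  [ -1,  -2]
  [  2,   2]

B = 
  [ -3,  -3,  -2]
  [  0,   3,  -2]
A is 3×2 and B is 2×3, so AB is 3×3. Each entry is (row of A)·(column of B):
AB[1,1] = (2)(-3) + (0)(0) = -6
AB[1,2] = (2)(-3) + (0)(3) = -6
AB[1,3] = (2)(-2) + (0)(-2) = -4
AB[2,1] = (-1)(-3) + (-2)(0) = 3
AB[2,2] = (-1)(-3) + (-2)(3) = -3
AB[2,3] = (-1)(-2) + (-2)(-2) = 6
AB[3,1] = (2)(-3) + (2)(0) = -6
AB[3,2] = (2)(-3) + (2)(3) = 0
AB[3,3] = (2)(-2) + (2)(-2) = -8

AB = 
  [ -6,  -6,  -4]
  [  3,  -3,   6]
  [ -6,   0,  -8]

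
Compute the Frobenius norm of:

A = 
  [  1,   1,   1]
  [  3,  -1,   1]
||A||_F = 3.742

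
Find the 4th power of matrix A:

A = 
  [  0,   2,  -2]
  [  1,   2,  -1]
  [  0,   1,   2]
A² = A·A:
A²[1,1] = (0)(0) + (2)(1) + (-2)(0) = 2
A²[1,2] = (0)(2) + (2)(2) + (-2)(1) = 2
A²[1,3] = (0)(-2) + (2)(-1) + (-2)(2) = -6
A²[2,1] = (1)(0) + (2)(1) + (-1)(0) = 2
A²[2,2] = (1)(2) + (2)(2) + (-1)(1) = 5
A²[2,3] = (1)(-2) + (2)(-1) + (-1)(2) = -6
A²[3,1] = (0)(0) + (1)(1) + (2)(0) = 1
A²[3,2] = (0)(2) + (1)(2) + (2)(1) = 4
A²[3,3] = (0)(-2) + (1)(-1) + (2)(2) = 3
A² = 
  [  2,   2,  -6]
  [  2,   5,  -6]
  [  1,   4,   3]

A^3 = A^2·A:
A^3[1,1] = (2)(0) + (2)(1) + (-6)(0) = 2
A^3[1,2] = (2)(2) + (2)(2) + (-6)(1) = 2
A^3[1,3] = (2)(-2) + (2)(-1) + (-6)(2) = -18
A^3[2,1] = (2)(0) + (5)(1) + (-6)(0) = 5
A^3[2,2] = (2)(2) + (5)(2) + (-6)(1) = 8
A^3[2,3] = (2)(-2) + (5)(-1) + (-6)(2) = -21
A^3[3,1] = (1)(0) + (4)(1) + (3)(0) = 4
A^3[3,2] = (1)(2) + (4)(2) + (3)(1) = 13
A^3[3,3] = (1)(-2) + (4)(-1) + (3)(2) = 0
A^3 = 
  [  2,   2, -18]
  [  5,   8, -21]
  [  4,  13,   0]

A^4 = A^3·A:
A^4[1,1] = (2)(0) + (2)(1) + (-18)(0) = 2
A^4[1,2] = (2)(2) + (2)(2) + (-18)(1) = -10
A^4[1,3] = (2)(-2) + (2)(-1) + (-18)(2) = -42
A^4[2,1] = (5)(0) + (8)(1) + (-21)(0) = 8
A^4[2,2] = (5)(2) + (8)(2) + (-21)(1) = 5
A^4[2,3] = (5)(-2) + (8)(-1) + (-21)(2) = -60
A^4[3,1] = (4)(0) + (13)(1) + (0)(0) = 13
A^4[3,2] = (4)(2) + (13)(2) + (0)(1) = 34
A^4[3,3] = (4)(-2) + (13)(-1) + (0)(2) = -21
A^4 = 
  [  2, -10, -42]
  [  8,   5, -60]
  [ 13,  34, -21]

Therefore
A^4 = 
  [  2, -10, -42]
  [  8,   5, -60]
  [ 13,  34, -21]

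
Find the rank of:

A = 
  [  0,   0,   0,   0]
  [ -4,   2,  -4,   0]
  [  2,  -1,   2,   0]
Row reduce:
Swap R1 ↔ R2
R3 → R3 + (1/2)·R1
REF = 
  [ -4,   2,  -4,   0]
  [  0,   0,   0,   0]
  [  0,   0,   0,   0]
Pivot columns: 1 → 1 pivot.

rank(A) = 1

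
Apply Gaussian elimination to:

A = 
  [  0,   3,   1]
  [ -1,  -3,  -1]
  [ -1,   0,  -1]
Row operations:
Swap R1 ↔ R2
R3 → R3 - (1)·R1
R3 → R3 - (1)·R2

Resulting echelon form:
REF = 
  [ -1,  -3,  -1]
  [  0,   3,   1]
  [  0,   0,  -1]

Rank = 3 (number of non-zero pivot rows).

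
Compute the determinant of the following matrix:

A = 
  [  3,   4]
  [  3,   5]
For a 2×2 matrix, det = ad - bc = (3)(5) - (4)(3) = 3

det(A) = 3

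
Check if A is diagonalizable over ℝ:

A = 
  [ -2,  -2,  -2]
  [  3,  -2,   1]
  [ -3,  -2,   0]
No

Characteristic polynomial: det(λI - A) = λ³ + 4λ² + 6λ - 26
By the rational root theorem any rational root is an integer dividing 26; none of those is a root, so p(λ) has no rational roots and hence (being an irreducible cubic) no repeated roots.
Discriminant of the cubic: Δ = -23116
Δ < 0 ⇒ one real eigenvalue and a complex-conjugate pair: λ ≈ -2.838 + 2.731i, -2.838 - 2.731i, 1.676
Has complex eigenvalues (not diagonalizable over ℝ).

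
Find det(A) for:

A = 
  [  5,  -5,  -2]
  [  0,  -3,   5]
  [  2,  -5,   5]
Cofactor expansion along row 1:
det(A) = (5)·((-3)(5) - (5)(-5)) - (-5)·((0)(5) - (5)(2)) + (-2)·((0)(-5) - (-3)(2))
  = (5)(10) - (-5)(-10) + (-2)(6)
  = -12

det(A) = -12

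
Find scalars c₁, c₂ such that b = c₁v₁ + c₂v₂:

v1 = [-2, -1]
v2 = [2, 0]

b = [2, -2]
c1 = 2, c2 = 3

b = 2·v1 + 3·v2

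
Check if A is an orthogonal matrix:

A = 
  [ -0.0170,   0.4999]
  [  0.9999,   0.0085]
No

AᵀA = 
  [  1.0001,   0]
  [  0,   0.2500]
≠ I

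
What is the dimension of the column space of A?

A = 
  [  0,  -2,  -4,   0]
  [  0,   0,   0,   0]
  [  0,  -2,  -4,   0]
dim(Col(A)) = 1

Row reduce:
R3 → R3 - (1)·R1
REF = 
  [  0,  -2,  -4,   0]
  [  0,   0,   0,   0]
  [  0,   0,   0,   0]
Pivot columns: 2 → 1 pivot.
dim(Col(A)) = number of pivot columns = 1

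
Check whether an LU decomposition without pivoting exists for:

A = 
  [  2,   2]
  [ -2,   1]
Yes.
A[1,1] = 2 ≠ 0, so Gaussian elimination proceeds without a row swap: multiplier ℓ₂₁ = (-2)/(2) = -1, and U[2,2] = 1 - (-1)(2) = 3.
L = 
  [  1,   0]
  [ -1,   1]
U = 
  [  2,   2]
  [  0,   3]
Check row 2 of LU: [(-1)(2), (-1)(2) + 3] = [-2, 1] = row 2 of A ✓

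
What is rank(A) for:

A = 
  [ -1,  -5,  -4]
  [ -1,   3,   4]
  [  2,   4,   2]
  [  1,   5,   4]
rank(A) = 2

Row reduce:
R2 → R2 - (1)·R1
R3 → R3 + (2)·R1
R4 → R4 + (1)·R1
R3 → R3 + (3/4)·R2
REF = 
  [ -1,  -5,  -4]
  [  0,   8,   8]
  [  0,   0,   0]
  [  0,   0,   0]
Pivot columns: 1, 2 → 2 pivots.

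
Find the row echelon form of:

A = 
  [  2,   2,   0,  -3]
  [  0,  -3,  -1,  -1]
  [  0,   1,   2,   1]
Row operations:
R3 → R3 + (1/3)·R2

Resulting echelon form:
REF = 
  [  2,   2,   0,  -3]
  [  0,  -3,  -1,  -1]
  [  0,   0, 5/3, 2/3]

Rank = 3 (number of non-zero pivot rows).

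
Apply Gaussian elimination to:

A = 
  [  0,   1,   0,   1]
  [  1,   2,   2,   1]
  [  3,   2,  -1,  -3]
Row operations:
Swap R1 ↔ R2
R3 → R3 - (3)·R1
R3 → R3 + (4)·R2

Resulting echelon form:
REF = 
  [  1,   2,   2,   1]
  [  0,   1,   0,   1]
  [  0,   0,  -7,  -2]

Rank = 3 (number of non-zero pivot rows).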